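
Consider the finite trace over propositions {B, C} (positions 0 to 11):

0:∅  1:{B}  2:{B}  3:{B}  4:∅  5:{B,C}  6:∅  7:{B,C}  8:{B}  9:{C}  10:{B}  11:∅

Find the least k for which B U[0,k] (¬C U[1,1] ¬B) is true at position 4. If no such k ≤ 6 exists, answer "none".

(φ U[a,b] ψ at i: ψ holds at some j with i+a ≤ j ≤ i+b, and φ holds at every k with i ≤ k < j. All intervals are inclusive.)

Need earliest j ≥ 4 with (¬C U[1,1] ¬B), and B at every k in [4,j-1].
  j=4: rhs fails.
  j=5: rhs fails.
  j=6: rhs fails.
  j=7: rhs fails.
  j=8: rhs holds but lhs fails at k=4.
  j=9: rhs fails.
  j=10: rhs holds but lhs fails at k=4.
No witness within the range → none.

none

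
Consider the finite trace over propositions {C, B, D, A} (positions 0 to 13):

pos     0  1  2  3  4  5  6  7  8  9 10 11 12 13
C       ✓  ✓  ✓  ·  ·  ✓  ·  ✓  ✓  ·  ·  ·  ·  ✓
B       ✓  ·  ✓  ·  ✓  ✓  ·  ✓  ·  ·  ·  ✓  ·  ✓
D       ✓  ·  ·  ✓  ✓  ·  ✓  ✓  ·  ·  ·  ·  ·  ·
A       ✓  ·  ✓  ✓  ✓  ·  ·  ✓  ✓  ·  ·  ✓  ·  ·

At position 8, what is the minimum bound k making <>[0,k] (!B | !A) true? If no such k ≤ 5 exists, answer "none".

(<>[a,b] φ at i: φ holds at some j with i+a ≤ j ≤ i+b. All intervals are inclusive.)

Scan j = 8,9,… for (!B | !A):
  j=8: holds
First hit at j=8, so smallest k = 8-8 = 0.

0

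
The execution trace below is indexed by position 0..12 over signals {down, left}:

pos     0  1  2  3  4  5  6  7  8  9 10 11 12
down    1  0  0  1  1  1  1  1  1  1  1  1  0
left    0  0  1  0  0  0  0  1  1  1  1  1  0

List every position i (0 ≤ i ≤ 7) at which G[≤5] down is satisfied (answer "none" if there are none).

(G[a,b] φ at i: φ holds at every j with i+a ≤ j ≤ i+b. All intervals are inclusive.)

3, 4, 5, 6

Evaluate at each i in [0,7]:
  i=0: ✗ (fails at j=1)
  i=1: ✗ (fails at j=1)
  i=2: ✗ (fails at j=2)
  i=3: ✓ (all of [3,8])
  i=4: ✓ (all of [4,9])
  i=5: ✓ (all of [5,10])
  i=6: ✓ (all of [6,11])
  i=7: ✗ (fails at j=12)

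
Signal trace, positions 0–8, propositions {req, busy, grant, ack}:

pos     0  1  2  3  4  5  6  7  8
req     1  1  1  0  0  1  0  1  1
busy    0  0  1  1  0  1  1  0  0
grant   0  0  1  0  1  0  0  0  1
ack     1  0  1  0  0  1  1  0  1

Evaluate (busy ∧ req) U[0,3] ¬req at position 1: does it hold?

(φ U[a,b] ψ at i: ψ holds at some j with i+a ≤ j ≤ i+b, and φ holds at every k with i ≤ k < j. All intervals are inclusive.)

Does not hold

Need some j in [1,4] with ¬req, and (busy ∧ req) at every k in [1,j-1].
  j=1: ¬req false.
  j=2: ¬req false.
  j=3: ¬req holds, but (busy ∧ req) fails at k=1 → not this j.
  j=4: ¬req holds, but (busy ∧ req) fails at k=1 → not this j.
No j in the window works → until fails.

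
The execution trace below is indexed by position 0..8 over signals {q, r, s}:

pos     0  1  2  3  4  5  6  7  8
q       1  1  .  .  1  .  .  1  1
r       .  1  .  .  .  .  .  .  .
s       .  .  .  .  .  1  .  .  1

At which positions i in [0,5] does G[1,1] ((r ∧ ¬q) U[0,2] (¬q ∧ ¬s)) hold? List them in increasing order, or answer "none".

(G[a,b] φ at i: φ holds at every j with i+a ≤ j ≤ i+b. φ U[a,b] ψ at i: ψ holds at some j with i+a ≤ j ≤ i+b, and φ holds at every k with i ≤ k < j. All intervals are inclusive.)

1, 2, 5

Evaluate at each i in [0,5]:
  i=0: ✗ (fails at j=1)
  i=1: ✓ (all of [2,2])
  i=2: ✓ (all of [3,3])
  i=3: ✗ (fails at j=4)
  i=4: ✗ (fails at j=5)
  i=5: ✓ (all of [6,6])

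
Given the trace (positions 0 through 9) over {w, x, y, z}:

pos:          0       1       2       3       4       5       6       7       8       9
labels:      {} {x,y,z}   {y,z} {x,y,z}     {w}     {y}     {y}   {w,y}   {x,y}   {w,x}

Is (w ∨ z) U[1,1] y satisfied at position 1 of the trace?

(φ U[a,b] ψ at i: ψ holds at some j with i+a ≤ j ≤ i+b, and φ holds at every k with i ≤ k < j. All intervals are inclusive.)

True

Need some j in [2,2] with y, and (w ∨ z) at every k in [1,j-1].
  j=2: y holds; (w ∨ z) holds at every k in [1,1] → satisfied.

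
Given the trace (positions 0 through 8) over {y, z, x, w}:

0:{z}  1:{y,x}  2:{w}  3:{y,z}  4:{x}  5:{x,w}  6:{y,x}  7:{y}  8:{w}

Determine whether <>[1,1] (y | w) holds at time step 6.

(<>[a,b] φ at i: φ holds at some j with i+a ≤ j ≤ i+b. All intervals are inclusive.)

Holds

Check (y | w) at each j in [7,7]:
  j=7: true
Found at j=7 → formula holds.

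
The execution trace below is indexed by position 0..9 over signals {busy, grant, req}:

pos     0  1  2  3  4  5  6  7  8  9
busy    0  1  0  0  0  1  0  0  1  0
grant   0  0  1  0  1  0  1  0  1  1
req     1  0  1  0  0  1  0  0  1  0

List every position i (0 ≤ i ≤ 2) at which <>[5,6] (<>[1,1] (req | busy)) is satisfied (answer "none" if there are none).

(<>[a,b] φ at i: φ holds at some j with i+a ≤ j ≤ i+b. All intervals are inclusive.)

Evaluate at each i in [0,2]:
  i=0: ✗ (none in [5,6])
  i=1: ✓ (witness j=7)
  i=2: ✓ (witness j=7)

1, 2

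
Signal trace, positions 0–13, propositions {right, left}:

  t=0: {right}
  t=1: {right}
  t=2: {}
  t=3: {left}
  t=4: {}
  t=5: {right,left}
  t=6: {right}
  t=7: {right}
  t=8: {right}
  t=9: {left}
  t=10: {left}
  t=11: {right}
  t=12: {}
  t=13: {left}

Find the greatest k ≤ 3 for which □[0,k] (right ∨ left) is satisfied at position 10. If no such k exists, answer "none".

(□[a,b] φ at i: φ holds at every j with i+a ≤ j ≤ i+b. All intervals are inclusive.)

1

(right ∨ left) must hold from j=10 onward; find where it first fails.
  j=10: holds
  j=11: holds
  j=12: fails
Holds on [10,11], so largest k = 1.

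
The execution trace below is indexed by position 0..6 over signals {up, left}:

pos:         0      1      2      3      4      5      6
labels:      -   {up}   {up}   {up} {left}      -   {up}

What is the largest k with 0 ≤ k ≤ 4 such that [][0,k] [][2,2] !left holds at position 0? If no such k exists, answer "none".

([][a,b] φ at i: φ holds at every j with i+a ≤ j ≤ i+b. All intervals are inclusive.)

1

[][2,2] !left must hold from j=0 onward; find where it first fails.
  j=0: holds
  j=1: holds
  j=2: fails
Holds on [0,1], so largest k = 1.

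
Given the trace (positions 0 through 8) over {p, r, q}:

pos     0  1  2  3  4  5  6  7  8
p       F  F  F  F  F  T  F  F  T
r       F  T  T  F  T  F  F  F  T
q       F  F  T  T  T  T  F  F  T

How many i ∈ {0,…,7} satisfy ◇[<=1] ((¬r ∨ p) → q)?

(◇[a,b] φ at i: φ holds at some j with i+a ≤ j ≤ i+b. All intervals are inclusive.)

7

Evaluate at each i in [0,7]:
  i=0: ✓ (witness j=1)
  i=1: ✓ (witness j=1)
  i=2: ✓ (witness j=2)
  i=3: ✓ (witness j=3)
  i=4: ✓ (witness j=4)
  i=5: ✓ (witness j=5)
  i=6: ✗ (none in [6,7])
  i=7: ✓ (witness j=8)
Positions where it holds: {0, 1, 2, 3, 4, 5, 7} → 7.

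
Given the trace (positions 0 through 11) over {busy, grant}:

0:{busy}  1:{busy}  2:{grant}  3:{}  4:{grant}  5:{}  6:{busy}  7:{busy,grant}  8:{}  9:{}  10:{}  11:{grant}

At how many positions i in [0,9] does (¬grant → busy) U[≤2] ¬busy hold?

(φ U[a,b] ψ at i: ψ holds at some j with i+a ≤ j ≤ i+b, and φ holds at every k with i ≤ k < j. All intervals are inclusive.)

Evaluate at each i in [0,9]:
  i=0: ✓ (rhs at j=2; lhs holds on [0,1])
  i=1: ✓ (rhs at j=2; lhs holds on [1,1])
  i=2: ✓ (rhs at j=2)
  i=3: ✓ (rhs at j=3)
  i=4: ✓ (rhs at j=4)
  i=5: ✓ (rhs at j=5)
  i=6: ✓ (rhs at j=8; lhs holds on [6,7])
  i=7: ✓ (rhs at j=8; lhs holds on [7,7])
  i=8: ✓ (rhs at j=8)
  i=9: ✓ (rhs at j=9)
Positions where it holds: {0, 1, 2, 3, 4, 5, 6, 7, 8, 9} → 10.

10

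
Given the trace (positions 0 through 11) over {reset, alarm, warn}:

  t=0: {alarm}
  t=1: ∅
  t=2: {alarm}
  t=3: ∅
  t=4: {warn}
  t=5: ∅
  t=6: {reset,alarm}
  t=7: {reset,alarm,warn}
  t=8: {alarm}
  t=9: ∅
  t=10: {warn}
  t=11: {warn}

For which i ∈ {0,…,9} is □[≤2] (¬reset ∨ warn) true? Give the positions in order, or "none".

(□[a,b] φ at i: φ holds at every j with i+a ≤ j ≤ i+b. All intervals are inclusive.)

0, 1, 2, 3, 7, 8, 9

Evaluate at each i in [0,9]:
  i=0: ✓ (all of [0,2])
  i=1: ✓ (all of [1,3])
  i=2: ✓ (all of [2,4])
  i=3: ✓ (all of [3,5])
  i=4: ✗ (fails at j=6)
  i=5: ✗ (fails at j=6)
  i=6: ✗ (fails at j=6)
  i=7: ✓ (all of [7,9])
  i=8: ✓ (all of [8,10])
  i=9: ✓ (all of [9,11])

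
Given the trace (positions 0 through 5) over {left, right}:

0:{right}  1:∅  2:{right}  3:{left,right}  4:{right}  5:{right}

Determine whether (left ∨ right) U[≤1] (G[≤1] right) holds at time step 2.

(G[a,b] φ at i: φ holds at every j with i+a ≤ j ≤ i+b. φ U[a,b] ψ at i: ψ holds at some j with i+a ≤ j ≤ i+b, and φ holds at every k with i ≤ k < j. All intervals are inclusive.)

Need some j in [2,3] with G[≤1] right, and (left ∨ right) at every k in [2,j-1].
  j=2: G[≤1] right holds; no prefix to check → satisfied.

Holds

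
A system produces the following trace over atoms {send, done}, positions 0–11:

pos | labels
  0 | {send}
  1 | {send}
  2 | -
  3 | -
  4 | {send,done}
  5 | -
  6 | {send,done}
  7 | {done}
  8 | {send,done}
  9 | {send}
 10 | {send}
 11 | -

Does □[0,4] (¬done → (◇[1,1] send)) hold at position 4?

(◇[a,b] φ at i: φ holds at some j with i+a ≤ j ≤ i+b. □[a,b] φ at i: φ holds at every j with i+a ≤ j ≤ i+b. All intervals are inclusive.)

True

Check (¬done → (◇[1,1] send)) at every j in [4,8]:
  j=4: antecedent false → ✓
  j=5: antecedent true; consequent holds (witness at 6) → ✓
  j=6: antecedent false → ✓
  j=7: antecedent false → ✓
  j=8: antecedent false → ✓
All positions satisfy it → formula holds.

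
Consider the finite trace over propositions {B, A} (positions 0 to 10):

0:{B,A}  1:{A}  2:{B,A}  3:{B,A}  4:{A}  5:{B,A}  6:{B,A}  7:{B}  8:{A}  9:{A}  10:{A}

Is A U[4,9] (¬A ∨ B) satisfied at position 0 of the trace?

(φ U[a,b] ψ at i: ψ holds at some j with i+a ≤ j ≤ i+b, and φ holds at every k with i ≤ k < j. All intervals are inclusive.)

Need some j in [4,9] with (¬A ∨ B), and A at every k in [0,j-1].
  j=4: (¬A ∨ B) false.
  j=5: (¬A ∨ B) holds; A holds at every k in [0,4] → satisfied.

True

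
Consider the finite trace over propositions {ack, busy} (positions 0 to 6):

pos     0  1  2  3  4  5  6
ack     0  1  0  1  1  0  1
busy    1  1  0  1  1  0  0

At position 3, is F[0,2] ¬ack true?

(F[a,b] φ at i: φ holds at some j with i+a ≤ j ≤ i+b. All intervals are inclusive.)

Yes

Check ¬ack at each j in [3,5]:
  j=3: false
  j=4: false
  j=5: true
Found at j=5 → formula holds.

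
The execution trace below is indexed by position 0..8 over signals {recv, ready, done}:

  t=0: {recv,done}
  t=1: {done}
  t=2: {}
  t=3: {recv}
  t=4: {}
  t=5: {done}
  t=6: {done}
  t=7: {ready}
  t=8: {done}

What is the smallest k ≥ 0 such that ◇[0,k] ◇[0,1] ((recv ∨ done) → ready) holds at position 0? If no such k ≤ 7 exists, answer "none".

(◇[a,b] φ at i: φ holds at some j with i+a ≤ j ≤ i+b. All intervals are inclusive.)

1

Scan j = 0,1,… for ◇[0,1] ((recv ∨ done) → ready):
  j=0: fails
  j=1: holds
First hit at j=1, so smallest k = 1-0 = 1.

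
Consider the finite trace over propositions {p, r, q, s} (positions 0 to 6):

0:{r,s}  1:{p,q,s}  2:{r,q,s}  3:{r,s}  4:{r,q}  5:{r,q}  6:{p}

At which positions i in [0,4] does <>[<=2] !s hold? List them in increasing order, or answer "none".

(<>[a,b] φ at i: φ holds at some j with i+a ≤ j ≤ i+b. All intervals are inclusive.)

Evaluate at each i in [0,4]:
  i=0: ✗ (none in [0,2])
  i=1: ✗ (none in [1,3])
  i=2: ✓ (witness j=4)
  i=3: ✓ (witness j=4)
  i=4: ✓ (witness j=4)

2, 3, 4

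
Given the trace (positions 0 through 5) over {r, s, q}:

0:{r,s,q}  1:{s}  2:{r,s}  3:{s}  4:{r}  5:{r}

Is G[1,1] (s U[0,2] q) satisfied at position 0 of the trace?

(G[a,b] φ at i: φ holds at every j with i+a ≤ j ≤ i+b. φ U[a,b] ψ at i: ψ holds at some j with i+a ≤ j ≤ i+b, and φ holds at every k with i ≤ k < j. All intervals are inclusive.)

Check (s U[0,2] q) at every j in [1,1]:
  j=1: fails
Fails at j=1 → formula fails.

No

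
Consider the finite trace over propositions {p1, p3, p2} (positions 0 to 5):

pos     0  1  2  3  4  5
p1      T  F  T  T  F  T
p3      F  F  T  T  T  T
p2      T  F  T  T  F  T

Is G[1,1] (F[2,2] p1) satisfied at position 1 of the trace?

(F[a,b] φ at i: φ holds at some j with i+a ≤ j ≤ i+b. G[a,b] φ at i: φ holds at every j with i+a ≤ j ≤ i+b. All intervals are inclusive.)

Check F[2,2] p1 at every j in [2,2]:
  j=2: fails (none in [4,4])
Fails at j=2 → formula fails.

No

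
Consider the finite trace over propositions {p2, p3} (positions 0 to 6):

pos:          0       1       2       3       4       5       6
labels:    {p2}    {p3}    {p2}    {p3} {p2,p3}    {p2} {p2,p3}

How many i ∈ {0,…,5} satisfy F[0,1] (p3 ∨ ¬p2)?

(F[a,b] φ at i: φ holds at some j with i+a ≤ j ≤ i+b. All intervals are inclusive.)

Evaluate at each i in [0,5]:
  i=0: ✓ (witness j=1)
  i=1: ✓ (witness j=1)
  i=2: ✓ (witness j=3)
  i=3: ✓ (witness j=3)
  i=4: ✓ (witness j=4)
  i=5: ✓ (witness j=6)
Positions where it holds: {0, 1, 2, 3, 4, 5} → 6.

6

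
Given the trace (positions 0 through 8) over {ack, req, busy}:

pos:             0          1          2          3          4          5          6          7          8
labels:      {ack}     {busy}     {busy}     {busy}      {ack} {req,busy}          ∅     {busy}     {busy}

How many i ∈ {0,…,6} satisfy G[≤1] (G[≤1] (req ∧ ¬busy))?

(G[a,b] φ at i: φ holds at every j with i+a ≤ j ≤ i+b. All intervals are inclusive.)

Evaluate at each i in [0,6]:
  i=0: ✗ (fails at j=0)
  i=1: ✗ (fails at j=1)
  i=2: ✗ (fails at j=2)
  i=3: ✗ (fails at j=3)
  i=4: ✗ (fails at j=4)
  i=5: ✗ (fails at j=5)
  i=6: ✗ (fails at j=6)
Positions where it holds: {} → 0.

0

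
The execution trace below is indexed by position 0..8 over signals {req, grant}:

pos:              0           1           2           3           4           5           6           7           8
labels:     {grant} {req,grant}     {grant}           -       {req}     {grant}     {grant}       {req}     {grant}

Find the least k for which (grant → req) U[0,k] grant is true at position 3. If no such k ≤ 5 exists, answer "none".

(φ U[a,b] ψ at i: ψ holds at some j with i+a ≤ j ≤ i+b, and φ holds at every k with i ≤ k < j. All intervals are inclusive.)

Need earliest j ≥ 3 with grant, and (grant → req) at every k in [3,j-1].
  j=3: rhs fails.
  j=4: rhs fails.
  j=5: rhs holds; lhs holds on [3,4]. k = 2.

2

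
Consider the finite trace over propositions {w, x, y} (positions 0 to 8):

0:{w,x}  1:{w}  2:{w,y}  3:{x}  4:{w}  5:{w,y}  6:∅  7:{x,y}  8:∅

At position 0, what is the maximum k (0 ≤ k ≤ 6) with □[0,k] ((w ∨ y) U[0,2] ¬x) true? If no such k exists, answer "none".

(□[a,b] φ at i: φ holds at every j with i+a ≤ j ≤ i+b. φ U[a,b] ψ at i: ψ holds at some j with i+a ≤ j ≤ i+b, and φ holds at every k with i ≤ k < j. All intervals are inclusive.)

((w ∨ y) U[0,2] ¬x) must hold from j=0 onward; find where it first fails.
  j=0: holds
  j=1: holds
  j=2: holds
  j=3: fails
Holds on [0,2], so largest k = 2.

2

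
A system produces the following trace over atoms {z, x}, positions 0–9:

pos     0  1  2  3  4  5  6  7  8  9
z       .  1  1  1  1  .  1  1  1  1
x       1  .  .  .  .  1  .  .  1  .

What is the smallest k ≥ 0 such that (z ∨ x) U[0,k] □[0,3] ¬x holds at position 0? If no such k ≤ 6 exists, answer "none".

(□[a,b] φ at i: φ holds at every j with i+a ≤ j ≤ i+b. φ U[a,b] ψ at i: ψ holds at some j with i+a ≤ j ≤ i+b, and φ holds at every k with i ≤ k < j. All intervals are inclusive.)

1

Need earliest j ≥ 0 with □[0,3] ¬x, and (z ∨ x) at every k in [0,j-1].
  j=0: rhs fails.
  j=1: rhs holds; lhs holds on [0,0]. k = 1.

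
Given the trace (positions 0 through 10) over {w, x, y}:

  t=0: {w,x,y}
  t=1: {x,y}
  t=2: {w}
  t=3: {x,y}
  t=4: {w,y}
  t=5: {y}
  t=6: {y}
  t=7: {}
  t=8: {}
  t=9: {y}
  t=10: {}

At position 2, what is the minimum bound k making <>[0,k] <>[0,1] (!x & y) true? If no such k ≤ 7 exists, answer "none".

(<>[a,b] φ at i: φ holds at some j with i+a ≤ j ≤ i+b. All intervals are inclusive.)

Scan j = 2,3,… for <>[0,1] (!x & y):
  j=2: fails
  j=3: holds
First hit at j=3, so smallest k = 3-2 = 1.

1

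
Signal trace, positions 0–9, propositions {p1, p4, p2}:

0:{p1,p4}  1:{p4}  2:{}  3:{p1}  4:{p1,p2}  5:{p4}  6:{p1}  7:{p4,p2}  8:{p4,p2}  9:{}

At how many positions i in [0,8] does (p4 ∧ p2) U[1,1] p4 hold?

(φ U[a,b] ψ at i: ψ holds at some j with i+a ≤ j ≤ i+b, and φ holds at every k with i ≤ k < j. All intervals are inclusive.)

1

Evaluate at each i in [0,8]:
  i=0: ✗ (lhs fails at k=0 before rhs at j=1)
  i=1: ✗ (no rhs in [2,2])
  i=2: ✗ (no rhs in [3,3])
  i=3: ✗ (no rhs in [4,4])
  i=4: ✗ (lhs fails at k=4 before rhs at j=5)
  i=5: ✗ (no rhs in [6,6])
  i=6: ✗ (lhs fails at k=6 before rhs at j=7)
  i=7: ✓ (rhs at j=8; lhs holds on [7,7])
  i=8: ✗ (no rhs in [9,9])
Positions where it holds: {7} → 1.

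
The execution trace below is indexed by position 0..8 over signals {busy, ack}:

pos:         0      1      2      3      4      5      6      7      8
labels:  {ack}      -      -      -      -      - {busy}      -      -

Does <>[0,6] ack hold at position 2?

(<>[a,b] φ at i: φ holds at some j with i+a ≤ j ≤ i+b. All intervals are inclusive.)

False

Check ack at each j in [2,8]:
  j=2: false
  j=3: false
  j=4: false
  j=5: false
  j=6: false
  j=7: false
  j=8: false
No position in the window satisfies it → formula fails.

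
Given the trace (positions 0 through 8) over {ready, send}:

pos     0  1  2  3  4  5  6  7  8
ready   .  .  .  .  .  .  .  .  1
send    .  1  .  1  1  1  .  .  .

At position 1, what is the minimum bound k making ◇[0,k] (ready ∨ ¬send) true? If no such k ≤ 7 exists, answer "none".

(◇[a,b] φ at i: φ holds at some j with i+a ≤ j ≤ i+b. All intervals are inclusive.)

Scan j = 1,2,… for (ready ∨ ¬send):
  j=1: fails
  j=2: holds
First hit at j=2, so smallest k = 2-1 = 1.

1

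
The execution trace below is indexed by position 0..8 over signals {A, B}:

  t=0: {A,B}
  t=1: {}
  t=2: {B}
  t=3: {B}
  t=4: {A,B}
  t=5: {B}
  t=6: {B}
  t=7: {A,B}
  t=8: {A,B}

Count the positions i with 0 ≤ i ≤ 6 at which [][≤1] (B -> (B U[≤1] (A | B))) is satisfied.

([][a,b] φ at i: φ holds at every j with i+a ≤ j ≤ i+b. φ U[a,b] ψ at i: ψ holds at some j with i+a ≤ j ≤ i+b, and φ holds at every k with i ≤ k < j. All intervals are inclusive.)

Evaluate at each i in [0,6]:
  i=0: ✓ (all of [0,1])
  i=1: ✓ (all of [1,2])
  i=2: ✓ (all of [2,3])
  i=3: ✓ (all of [3,4])
  i=4: ✓ (all of [4,5])
  i=5: ✓ (all of [5,6])
  i=6: ✓ (all of [6,7])
Positions where it holds: {0, 1, 2, 3, 4, 5, 6} → 7.

7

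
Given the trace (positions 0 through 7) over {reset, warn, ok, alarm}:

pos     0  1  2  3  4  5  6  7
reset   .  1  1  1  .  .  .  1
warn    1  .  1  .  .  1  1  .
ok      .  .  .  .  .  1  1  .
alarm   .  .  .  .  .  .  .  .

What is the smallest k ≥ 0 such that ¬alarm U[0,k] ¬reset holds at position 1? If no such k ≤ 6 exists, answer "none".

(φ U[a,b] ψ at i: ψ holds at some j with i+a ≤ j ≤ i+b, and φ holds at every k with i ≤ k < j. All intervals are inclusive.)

3

Need earliest j ≥ 1 with ¬reset, and ¬alarm at every k in [1,j-1].
  j=1: rhs fails.
  j=2: rhs fails.
  j=3: rhs fails.
  j=4: rhs holds; lhs holds on [1,3]. k = 3.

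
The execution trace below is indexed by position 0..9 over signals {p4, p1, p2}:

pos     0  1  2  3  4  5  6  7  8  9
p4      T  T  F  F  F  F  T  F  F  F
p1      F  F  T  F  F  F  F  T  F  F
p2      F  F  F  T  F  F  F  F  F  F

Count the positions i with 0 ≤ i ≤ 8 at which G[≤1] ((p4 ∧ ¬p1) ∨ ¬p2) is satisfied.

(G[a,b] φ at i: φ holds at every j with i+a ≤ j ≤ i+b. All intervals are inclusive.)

7

Evaluate at each i in [0,8]:
  i=0: ✓ (all of [0,1])
  i=1: ✓ (all of [1,2])
  i=2: ✗ (fails at j=3)
  i=3: ✗ (fails at j=3)
  i=4: ✓ (all of [4,5])
  i=5: ✓ (all of [5,6])
  i=6: ✓ (all of [6,7])
  i=7: ✓ (all of [7,8])
  i=8: ✓ (all of [8,9])
Positions where it holds: {0, 1, 4, 5, 6, 7, 8} → 7.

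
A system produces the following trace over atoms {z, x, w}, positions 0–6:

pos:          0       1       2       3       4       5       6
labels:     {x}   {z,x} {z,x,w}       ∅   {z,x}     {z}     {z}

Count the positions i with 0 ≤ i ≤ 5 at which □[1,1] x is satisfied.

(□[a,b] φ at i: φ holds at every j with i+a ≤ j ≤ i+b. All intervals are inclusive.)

3

Evaluate at each i in [0,5]:
  i=0: ✓ (all of [1,1])
  i=1: ✓ (all of [2,2])
  i=2: ✗ (fails at j=3)
  i=3: ✓ (all of [4,4])
  i=4: ✗ (fails at j=5)
  i=5: ✗ (fails at j=6)
Positions where it holds: {0, 1, 3} → 3.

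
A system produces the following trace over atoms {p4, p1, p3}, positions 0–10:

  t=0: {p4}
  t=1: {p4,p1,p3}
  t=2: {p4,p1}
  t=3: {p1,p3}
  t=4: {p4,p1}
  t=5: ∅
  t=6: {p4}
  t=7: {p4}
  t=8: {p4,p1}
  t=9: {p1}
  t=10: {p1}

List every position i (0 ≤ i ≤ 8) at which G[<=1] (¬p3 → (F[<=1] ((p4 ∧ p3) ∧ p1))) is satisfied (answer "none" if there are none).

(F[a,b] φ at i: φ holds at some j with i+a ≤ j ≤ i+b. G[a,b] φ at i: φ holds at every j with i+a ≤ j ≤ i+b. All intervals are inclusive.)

0

Evaluate at each i in [0,8]:
  i=0: ✓ (all of [0,1])
  i=1: ✗ (fails at j=2)
  i=2: ✗ (fails at j=2)
  i=3: ✗ (fails at j=4)
  i=4: ✗ (fails at j=4)
  i=5: ✗ (fails at j=5)
  i=6: ✗ (fails at j=6)
  i=7: ✗ (fails at j=7)
  i=8: ✗ (fails at j=8)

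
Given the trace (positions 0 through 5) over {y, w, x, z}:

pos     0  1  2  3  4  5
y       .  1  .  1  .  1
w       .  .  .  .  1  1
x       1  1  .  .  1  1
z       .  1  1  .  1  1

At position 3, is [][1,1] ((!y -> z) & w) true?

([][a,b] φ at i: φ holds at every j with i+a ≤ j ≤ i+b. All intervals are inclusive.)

Check ((!y -> z) & w) at every j in [4,4]:
  j=4: true
All positions satisfy it → formula holds.

Yes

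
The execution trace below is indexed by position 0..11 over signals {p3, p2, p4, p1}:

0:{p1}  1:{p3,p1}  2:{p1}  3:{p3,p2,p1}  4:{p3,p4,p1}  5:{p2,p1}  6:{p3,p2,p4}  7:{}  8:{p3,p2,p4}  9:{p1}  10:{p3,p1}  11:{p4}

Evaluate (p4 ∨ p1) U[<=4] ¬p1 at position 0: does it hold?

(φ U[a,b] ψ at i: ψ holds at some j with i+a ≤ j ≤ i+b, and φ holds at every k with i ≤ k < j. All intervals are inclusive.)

Need some j in [0,4] with ¬p1, and (p4 ∨ p1) at every k in [0,j-1].
  j=0: ¬p1 false.
  j=1: ¬p1 false.
  j=2: ¬p1 false.
  j=3: ¬p1 false.
  j=4: ¬p1 false.
No j in the window works → until fails.

Does not hold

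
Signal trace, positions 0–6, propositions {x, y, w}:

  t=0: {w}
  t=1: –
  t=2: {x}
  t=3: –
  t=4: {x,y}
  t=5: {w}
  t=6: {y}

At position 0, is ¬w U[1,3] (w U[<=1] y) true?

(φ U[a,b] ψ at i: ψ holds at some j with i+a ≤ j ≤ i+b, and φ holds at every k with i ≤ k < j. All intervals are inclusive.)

Need some j in [1,3] with (w U[<=1] y), and ¬w at every k in [0,j-1].
  j=1: (w U[<=1] y) — fails.
  j=2: (w U[<=1] y) — fails.
  j=3: (w U[<=1] y) — fails.
No j in the window works → until fails.

Does not hold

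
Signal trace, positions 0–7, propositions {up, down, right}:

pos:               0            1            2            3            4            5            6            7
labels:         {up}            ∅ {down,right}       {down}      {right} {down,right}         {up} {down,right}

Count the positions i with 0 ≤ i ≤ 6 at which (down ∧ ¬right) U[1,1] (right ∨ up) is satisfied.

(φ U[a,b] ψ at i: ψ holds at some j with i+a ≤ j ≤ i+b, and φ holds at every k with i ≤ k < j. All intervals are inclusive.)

Evaluate at each i in [0,6]:
  i=0: ✗ (no rhs in [1,1])
  i=1: ✗ (lhs fails at k=1 before rhs at j=2)
  i=2: ✗ (no rhs in [3,3])
  i=3: ✓ (rhs at j=4; lhs holds on [3,3])
  i=4: ✗ (lhs fails at k=4 before rhs at j=5)
  i=5: ✗ (lhs fails at k=5 before rhs at j=6)
  i=6: ✗ (lhs fails at k=6 before rhs at j=7)
Positions where it holds: {3} → 1.

1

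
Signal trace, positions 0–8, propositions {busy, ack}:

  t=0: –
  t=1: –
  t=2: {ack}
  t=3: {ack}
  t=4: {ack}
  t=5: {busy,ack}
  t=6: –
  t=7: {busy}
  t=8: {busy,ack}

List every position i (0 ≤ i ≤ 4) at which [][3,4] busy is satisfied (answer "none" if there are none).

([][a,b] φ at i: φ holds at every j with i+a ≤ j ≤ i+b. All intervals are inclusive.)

Evaluate at each i in [0,4]:
  i=0: ✗ (fails at j=3)
  i=1: ✗ (fails at j=4)
  i=2: ✗ (fails at j=6)
  i=3: ✗ (fails at j=6)
  i=4: ✓ (all of [7,8])

4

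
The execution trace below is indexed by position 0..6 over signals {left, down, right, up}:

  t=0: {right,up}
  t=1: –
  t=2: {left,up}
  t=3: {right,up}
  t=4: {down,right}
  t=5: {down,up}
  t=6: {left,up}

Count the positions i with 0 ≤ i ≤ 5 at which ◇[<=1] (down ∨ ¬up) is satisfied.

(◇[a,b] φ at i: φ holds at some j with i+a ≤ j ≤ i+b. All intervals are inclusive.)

Evaluate at each i in [0,5]:
  i=0: ✓ (witness j=1)
  i=1: ✓ (witness j=1)
  i=2: ✗ (none in [2,3])
  i=3: ✓ (witness j=4)
  i=4: ✓ (witness j=4)
  i=5: ✓ (witness j=5)
Positions where it holds: {0, 1, 3, 4, 5} → 5.

5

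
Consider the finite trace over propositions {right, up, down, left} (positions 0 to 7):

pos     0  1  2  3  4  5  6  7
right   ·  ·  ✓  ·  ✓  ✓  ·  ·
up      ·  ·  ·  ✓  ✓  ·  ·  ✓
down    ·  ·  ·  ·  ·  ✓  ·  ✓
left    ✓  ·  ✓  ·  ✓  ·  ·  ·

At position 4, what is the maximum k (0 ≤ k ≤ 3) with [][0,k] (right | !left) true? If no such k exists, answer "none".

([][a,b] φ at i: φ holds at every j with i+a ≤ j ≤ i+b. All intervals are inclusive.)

3

(right | !left) must hold from j=4 onward; find where it first fails.
  j=4: holds
  j=5: holds
  j=6: holds
  j=7: holds
Holds through j=7; largest k = 3.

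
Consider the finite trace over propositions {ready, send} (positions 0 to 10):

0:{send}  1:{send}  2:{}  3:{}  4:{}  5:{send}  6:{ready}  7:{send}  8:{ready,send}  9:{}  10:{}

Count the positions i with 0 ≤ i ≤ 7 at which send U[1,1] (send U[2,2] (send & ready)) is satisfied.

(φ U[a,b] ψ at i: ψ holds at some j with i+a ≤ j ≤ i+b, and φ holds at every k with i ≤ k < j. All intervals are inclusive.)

0

Evaluate at each i in [0,7]:
  i=0: ✗ (no rhs in [1,1])
  i=1: ✗ (no rhs in [2,2])
  i=2: ✗ (no rhs in [3,3])
  i=3: ✗ (no rhs in [4,4])
  i=4: ✗ (no rhs in [5,5])
  i=5: ✗ (no rhs in [6,6])
  i=6: ✗ (no rhs in [7,7])
  i=7: ✗ (no rhs in [8,8])
Positions where it holds: {} → 0.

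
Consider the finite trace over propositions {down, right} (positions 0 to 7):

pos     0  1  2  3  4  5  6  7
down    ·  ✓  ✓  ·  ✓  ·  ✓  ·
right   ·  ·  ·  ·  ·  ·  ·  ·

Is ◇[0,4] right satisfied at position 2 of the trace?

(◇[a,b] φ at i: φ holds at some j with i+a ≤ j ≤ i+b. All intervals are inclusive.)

Check right at each j in [2,6]:
  j=2: false
  j=3: false
  j=4: false
  j=5: false
  j=6: false
No position in the window satisfies it → formula fails.

Does not hold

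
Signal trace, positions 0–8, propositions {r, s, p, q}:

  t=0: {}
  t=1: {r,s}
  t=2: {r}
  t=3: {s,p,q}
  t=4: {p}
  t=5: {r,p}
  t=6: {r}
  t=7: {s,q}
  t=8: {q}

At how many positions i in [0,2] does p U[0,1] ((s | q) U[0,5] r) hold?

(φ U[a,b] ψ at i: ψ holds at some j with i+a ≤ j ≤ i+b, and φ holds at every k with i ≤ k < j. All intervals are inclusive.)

2

Evaluate at each i in [0,2]:
  i=0: ✗ (lhs fails at k=0 before rhs at j=1)
  i=1: ✓ (rhs at j=1)
  i=2: ✓ (rhs at j=2)
Positions where it holds: {1, 2} → 2.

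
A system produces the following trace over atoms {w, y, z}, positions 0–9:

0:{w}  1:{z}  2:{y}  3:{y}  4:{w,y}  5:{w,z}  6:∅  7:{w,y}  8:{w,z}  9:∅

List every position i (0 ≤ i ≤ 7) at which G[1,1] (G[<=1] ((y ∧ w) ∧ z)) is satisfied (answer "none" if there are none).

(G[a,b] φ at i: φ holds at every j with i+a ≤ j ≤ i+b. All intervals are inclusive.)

none

Evaluate at each i in [0,7]:
  i=0: ✗ (fails at j=1)
  i=1: ✗ (fails at j=2)
  i=2: ✗ (fails at j=3)
  i=3: ✗ (fails at j=4)
  i=4: ✗ (fails at j=5)
  i=5: ✗ (fails at j=6)
  i=6: ✗ (fails at j=7)
  i=7: ✗ (fails at j=8)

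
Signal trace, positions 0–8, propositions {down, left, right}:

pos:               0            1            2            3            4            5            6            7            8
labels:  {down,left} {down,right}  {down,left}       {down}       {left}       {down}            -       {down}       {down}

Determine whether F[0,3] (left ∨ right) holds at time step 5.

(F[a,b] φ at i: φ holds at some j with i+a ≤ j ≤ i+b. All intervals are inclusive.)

Check (left ∨ right) at each j in [5,8]:
  j=5: false
  j=6: false
  j=7: false
  j=8: false
No position in the window satisfies it → formula fails.

False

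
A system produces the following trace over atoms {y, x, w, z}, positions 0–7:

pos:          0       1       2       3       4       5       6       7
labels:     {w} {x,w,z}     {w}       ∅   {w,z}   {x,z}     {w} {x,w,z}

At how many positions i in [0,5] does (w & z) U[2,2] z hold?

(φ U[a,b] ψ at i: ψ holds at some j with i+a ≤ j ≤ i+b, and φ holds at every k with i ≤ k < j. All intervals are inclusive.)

0

Evaluate at each i in [0,5]:
  i=0: ✗ (no rhs in [2,2])
  i=1: ✗ (no rhs in [3,3])
  i=2: ✗ (lhs fails at k=2 before rhs at j=4)
  i=3: ✗ (lhs fails at k=3 before rhs at j=5)
  i=4: ✗ (no rhs in [6,6])
  i=5: ✗ (lhs fails at k=5 before rhs at j=7)
Positions where it holds: {} → 0.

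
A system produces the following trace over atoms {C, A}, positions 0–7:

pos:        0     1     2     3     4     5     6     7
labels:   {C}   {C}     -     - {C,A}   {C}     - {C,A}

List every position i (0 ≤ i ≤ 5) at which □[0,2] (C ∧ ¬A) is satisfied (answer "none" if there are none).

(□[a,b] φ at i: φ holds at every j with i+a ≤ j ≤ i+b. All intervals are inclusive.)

none

Evaluate at each i in [0,5]:
  i=0: ✗ (fails at j=2)
  i=1: ✗ (fails at j=2)
  i=2: ✗ (fails at j=2)
  i=3: ✗ (fails at j=3)
  i=4: ✗ (fails at j=4)
  i=5: ✗ (fails at j=6)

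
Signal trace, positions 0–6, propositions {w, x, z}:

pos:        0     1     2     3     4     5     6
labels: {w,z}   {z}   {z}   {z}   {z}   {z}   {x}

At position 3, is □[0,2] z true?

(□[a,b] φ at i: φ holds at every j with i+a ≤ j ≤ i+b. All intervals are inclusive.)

Check z at every j in [3,5]:
  j=3: true
  j=4: true
  j=5: true
All positions satisfy it → formula holds.

True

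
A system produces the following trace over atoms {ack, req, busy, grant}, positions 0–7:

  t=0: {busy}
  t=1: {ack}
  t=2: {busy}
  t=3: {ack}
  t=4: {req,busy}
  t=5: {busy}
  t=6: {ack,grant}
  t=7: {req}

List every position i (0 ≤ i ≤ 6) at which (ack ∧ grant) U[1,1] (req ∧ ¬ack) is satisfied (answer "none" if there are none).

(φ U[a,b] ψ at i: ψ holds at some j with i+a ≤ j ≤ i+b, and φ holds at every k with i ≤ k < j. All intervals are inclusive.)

Evaluate at each i in [0,6]:
  i=0: ✗ (no rhs in [1,1])
  i=1: ✗ (no rhs in [2,2])
  i=2: ✗ (no rhs in [3,3])
  i=3: ✗ (lhs fails at k=3 before rhs at j=4)
  i=4: ✗ (no rhs in [5,5])
  i=5: ✗ (no rhs in [6,6])
  i=6: ✓ (rhs at j=7; lhs holds on [6,6])

6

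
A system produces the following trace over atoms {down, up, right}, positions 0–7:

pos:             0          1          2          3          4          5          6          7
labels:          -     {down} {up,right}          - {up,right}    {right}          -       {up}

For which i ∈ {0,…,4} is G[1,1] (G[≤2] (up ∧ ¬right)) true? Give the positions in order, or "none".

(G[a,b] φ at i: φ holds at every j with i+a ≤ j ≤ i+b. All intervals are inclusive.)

Evaluate at each i in [0,4]:
  i=0: ✗ (fails at j=1)
  i=1: ✗ (fails at j=2)
  i=2: ✗ (fails at j=3)
  i=3: ✗ (fails at j=4)
  i=4: ✗ (fails at j=5)

none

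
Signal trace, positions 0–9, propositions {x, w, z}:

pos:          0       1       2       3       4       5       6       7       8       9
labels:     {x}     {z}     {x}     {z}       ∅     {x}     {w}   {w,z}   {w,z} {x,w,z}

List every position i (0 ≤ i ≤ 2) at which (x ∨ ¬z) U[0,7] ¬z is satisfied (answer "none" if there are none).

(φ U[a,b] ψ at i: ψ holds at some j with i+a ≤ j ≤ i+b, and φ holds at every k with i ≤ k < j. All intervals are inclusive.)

0, 2

Evaluate at each i in [0,2]:
  i=0: ✓ (rhs at j=0)
  i=1: ✗ (lhs fails at k=1 before rhs at j=2)
  i=2: ✓ (rhs at j=2)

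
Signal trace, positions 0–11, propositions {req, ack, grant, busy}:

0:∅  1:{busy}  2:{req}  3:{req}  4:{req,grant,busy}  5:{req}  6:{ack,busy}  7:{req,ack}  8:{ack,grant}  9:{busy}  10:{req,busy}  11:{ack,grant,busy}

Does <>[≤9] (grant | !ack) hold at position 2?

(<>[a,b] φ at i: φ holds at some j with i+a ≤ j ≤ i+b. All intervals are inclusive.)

Check (grant | !ack) at each j in [2,11]:
  j=2: true
  j=3: true
  j=4: true
  j=5: true
  j=6: false
  j=7: false
  j=8: true
  j=9: true
  j=10: true
  j=11: true
Found at j=2 → formula holds.

True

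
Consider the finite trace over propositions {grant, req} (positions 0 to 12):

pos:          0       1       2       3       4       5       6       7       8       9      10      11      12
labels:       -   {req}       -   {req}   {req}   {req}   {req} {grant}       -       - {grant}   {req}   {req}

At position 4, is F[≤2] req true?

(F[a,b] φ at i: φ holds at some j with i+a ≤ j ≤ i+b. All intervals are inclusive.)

Check req at each j in [4,6]:
  j=4: true
  j=5: true
  j=6: true
Found at j=4 → formula holds.

True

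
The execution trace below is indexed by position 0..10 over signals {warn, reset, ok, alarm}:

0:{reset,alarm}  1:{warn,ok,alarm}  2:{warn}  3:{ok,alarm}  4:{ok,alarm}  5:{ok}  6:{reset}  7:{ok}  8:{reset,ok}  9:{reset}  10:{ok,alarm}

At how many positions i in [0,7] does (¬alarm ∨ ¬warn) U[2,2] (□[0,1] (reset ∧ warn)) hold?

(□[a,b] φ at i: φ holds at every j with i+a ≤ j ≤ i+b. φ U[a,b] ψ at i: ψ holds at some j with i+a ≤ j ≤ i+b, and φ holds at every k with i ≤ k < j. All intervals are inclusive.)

0

Evaluate at each i in [0,7]:
  i=0: ✗ (no rhs in [2,2])
  i=1: ✗ (no rhs in [3,3])
  i=2: ✗ (no rhs in [4,4])
  i=3: ✗ (no rhs in [5,5])
  i=4: ✗ (no rhs in [6,6])
  i=5: ✗ (no rhs in [7,7])
  i=6: ✗ (no rhs in [8,8])
  i=7: ✗ (no rhs in [9,9])
Positions where it holds: {} → 0.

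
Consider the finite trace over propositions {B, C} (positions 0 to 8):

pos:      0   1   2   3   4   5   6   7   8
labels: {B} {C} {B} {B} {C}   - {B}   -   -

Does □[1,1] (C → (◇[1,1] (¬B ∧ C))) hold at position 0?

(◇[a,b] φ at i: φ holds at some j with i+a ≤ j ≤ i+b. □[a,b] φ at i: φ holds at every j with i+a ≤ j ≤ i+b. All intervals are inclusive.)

Does not hold

Check (C → (◇[1,1] (¬B ∧ C))) at every j in [1,1]:
  j=1: antecedent true; consequent fails (none in [2,2]) → ✗
Fails at j=1 → formula fails.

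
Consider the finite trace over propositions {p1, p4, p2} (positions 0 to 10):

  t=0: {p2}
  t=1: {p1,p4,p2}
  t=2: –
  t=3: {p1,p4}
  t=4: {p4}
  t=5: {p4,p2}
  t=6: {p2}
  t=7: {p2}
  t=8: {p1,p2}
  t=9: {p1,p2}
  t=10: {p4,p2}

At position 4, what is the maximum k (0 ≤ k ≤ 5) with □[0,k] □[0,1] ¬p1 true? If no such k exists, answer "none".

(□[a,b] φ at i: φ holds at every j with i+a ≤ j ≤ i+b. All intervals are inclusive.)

□[0,1] ¬p1 must hold from j=4 onward; find where it first fails.
  j=4: holds
  j=5: holds
  j=6: holds
  j=7: fails
Holds on [4,6], so largest k = 2.

2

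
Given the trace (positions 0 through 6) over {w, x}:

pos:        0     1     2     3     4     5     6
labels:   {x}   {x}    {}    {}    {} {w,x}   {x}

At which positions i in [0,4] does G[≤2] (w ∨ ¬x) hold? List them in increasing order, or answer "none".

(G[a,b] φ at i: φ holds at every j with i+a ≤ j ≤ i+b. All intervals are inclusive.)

Evaluate at each i in [0,4]:
  i=0: ✗ (fails at j=0)
  i=1: ✗ (fails at j=1)
  i=2: ✓ (all of [2,4])
  i=3: ✓ (all of [3,5])
  i=4: ✗ (fails at j=6)

2, 3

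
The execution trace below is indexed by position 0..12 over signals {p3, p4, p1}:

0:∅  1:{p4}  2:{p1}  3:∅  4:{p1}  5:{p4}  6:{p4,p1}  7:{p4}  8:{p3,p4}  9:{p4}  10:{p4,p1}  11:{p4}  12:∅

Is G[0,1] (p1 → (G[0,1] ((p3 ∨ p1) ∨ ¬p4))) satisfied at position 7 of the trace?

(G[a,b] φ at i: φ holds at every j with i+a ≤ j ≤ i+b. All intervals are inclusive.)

True

Check (p1 → (G[0,1] ((p3 ∨ p1) ∨ ¬p4))) at every j in [7,8]:
  j=7: antecedent false → ✓
  j=8: antecedent false → ✓
All positions satisfy it → formula holds.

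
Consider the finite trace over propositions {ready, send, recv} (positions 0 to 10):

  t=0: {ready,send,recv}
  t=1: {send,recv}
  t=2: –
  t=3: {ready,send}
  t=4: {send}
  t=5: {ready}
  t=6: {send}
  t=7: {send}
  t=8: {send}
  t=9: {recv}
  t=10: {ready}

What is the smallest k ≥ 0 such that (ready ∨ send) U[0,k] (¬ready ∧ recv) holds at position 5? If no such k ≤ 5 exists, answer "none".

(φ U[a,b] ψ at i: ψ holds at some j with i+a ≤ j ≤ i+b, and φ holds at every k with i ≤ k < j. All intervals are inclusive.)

4

Need earliest j ≥ 5 with (¬ready ∧ recv), and (ready ∨ send) at every k in [5,j-1].
  j=5: rhs fails.
  j=6: rhs fails.
  j=7: rhs fails.
  j=8: rhs fails.
  j=9: rhs holds; lhs holds on [5,8]. k = 4.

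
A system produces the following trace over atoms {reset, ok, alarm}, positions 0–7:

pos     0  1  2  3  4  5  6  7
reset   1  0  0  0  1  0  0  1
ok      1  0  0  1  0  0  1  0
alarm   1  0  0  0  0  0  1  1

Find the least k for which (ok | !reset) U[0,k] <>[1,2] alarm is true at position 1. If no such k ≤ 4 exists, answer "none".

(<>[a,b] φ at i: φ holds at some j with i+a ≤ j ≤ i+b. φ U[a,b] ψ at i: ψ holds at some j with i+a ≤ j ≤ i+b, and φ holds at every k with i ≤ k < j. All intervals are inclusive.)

Need earliest j ≥ 1 with <>[1,2] alarm, and (ok | !reset) at every k in [1,j-1].
  j=1: rhs fails.
  j=2: rhs fails.
  j=3: rhs fails.
  j=4: rhs holds; lhs holds on [1,3]. k = 3.

3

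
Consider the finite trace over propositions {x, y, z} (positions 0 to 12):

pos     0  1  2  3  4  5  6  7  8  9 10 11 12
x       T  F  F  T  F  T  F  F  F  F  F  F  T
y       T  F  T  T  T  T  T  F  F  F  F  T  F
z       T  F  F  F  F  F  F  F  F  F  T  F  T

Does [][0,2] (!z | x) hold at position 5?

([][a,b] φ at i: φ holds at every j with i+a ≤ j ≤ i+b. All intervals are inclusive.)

Holds

Check (!z | x) at every j in [5,7]:
  j=5: true
  j=6: true
  j=7: true
All positions satisfy it → formula holds.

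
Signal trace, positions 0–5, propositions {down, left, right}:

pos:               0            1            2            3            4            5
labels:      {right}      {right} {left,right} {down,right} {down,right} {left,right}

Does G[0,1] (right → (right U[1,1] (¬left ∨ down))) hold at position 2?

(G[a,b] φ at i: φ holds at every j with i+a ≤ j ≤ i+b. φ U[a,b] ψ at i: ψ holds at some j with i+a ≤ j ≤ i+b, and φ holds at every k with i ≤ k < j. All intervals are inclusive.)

Check (right → (right U[1,1] (¬left ∨ down))) at every j in [2,3]:
  j=2: antecedent true; consequent holds → ✓
  j=3: antecedent true; consequent holds → ✓
All positions satisfy it → formula holds.

Yes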